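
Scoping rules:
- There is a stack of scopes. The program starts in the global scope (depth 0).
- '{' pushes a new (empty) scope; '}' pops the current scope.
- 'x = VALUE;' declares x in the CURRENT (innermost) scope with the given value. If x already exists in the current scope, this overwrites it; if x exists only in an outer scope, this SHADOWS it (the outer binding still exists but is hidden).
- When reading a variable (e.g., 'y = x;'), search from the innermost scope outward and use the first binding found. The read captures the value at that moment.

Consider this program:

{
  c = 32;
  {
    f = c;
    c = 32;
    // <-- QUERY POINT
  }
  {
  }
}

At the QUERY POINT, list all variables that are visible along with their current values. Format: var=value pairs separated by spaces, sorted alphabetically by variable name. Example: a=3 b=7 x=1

Step 1: enter scope (depth=1)
Step 2: declare c=32 at depth 1
Step 3: enter scope (depth=2)
Step 4: declare f=(read c)=32 at depth 2
Step 5: declare c=32 at depth 2
Visible at query point: c=32 f=32

Answer: c=32 f=32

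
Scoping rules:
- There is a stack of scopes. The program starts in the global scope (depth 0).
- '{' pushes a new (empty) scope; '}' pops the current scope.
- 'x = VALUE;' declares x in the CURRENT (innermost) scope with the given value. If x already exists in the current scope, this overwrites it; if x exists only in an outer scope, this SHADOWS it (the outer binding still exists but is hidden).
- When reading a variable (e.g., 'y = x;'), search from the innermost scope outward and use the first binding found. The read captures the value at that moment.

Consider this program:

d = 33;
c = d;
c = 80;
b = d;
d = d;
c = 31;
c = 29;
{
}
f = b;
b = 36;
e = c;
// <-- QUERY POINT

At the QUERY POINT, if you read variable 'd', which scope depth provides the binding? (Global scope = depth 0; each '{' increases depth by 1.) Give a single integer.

Answer: 0

Derivation:
Step 1: declare d=33 at depth 0
Step 2: declare c=(read d)=33 at depth 0
Step 3: declare c=80 at depth 0
Step 4: declare b=(read d)=33 at depth 0
Step 5: declare d=(read d)=33 at depth 0
Step 6: declare c=31 at depth 0
Step 7: declare c=29 at depth 0
Step 8: enter scope (depth=1)
Step 9: exit scope (depth=0)
Step 10: declare f=(read b)=33 at depth 0
Step 11: declare b=36 at depth 0
Step 12: declare e=(read c)=29 at depth 0
Visible at query point: b=36 c=29 d=33 e=29 f=33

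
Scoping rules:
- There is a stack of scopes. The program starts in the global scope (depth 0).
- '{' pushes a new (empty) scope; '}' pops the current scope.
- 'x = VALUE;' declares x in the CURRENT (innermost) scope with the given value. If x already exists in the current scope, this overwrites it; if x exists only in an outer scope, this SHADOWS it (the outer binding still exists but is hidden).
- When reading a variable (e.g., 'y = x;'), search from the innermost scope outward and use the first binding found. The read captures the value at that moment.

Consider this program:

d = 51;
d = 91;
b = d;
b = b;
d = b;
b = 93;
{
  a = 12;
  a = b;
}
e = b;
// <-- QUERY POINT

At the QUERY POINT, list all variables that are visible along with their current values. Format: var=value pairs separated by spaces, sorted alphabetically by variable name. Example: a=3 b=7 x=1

Step 1: declare d=51 at depth 0
Step 2: declare d=91 at depth 0
Step 3: declare b=(read d)=91 at depth 0
Step 4: declare b=(read b)=91 at depth 0
Step 5: declare d=(read b)=91 at depth 0
Step 6: declare b=93 at depth 0
Step 7: enter scope (depth=1)
Step 8: declare a=12 at depth 1
Step 9: declare a=(read b)=93 at depth 1
Step 10: exit scope (depth=0)
Step 11: declare e=(read b)=93 at depth 0
Visible at query point: b=93 d=91 e=93

Answer: b=93 d=91 e=93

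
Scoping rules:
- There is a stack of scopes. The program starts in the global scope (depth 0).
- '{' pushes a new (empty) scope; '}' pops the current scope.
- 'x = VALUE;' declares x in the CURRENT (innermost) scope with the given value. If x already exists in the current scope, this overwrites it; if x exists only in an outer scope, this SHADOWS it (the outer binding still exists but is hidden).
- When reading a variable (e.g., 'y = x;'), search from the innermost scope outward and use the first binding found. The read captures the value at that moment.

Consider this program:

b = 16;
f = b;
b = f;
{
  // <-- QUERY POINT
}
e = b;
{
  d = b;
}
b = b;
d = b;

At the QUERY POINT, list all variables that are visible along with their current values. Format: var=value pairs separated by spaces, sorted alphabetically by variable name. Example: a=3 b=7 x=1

Answer: b=16 f=16

Derivation:
Step 1: declare b=16 at depth 0
Step 2: declare f=(read b)=16 at depth 0
Step 3: declare b=(read f)=16 at depth 0
Step 4: enter scope (depth=1)
Visible at query point: b=16 f=16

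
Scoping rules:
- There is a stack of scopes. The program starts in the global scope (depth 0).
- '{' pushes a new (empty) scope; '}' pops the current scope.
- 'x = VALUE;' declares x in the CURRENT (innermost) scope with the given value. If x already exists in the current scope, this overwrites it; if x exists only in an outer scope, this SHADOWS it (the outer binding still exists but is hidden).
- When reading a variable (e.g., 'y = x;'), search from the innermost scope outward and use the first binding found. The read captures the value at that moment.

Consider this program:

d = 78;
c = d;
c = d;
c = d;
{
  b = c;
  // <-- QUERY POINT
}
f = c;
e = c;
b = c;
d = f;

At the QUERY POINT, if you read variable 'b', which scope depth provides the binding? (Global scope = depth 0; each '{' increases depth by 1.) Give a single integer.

Step 1: declare d=78 at depth 0
Step 2: declare c=(read d)=78 at depth 0
Step 3: declare c=(read d)=78 at depth 0
Step 4: declare c=(read d)=78 at depth 0
Step 5: enter scope (depth=1)
Step 6: declare b=(read c)=78 at depth 1
Visible at query point: b=78 c=78 d=78

Answer: 1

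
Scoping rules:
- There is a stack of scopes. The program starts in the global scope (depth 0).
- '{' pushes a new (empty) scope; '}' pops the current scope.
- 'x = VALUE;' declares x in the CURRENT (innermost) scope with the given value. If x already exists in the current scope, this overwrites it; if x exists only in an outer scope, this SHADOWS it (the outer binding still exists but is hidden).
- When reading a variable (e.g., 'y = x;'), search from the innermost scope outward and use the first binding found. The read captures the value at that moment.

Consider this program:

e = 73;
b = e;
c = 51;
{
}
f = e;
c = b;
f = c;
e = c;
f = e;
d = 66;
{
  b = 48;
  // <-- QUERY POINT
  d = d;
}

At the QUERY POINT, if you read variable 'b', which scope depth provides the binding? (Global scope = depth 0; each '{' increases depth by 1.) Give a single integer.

Answer: 1

Derivation:
Step 1: declare e=73 at depth 0
Step 2: declare b=(read e)=73 at depth 0
Step 3: declare c=51 at depth 0
Step 4: enter scope (depth=1)
Step 5: exit scope (depth=0)
Step 6: declare f=(read e)=73 at depth 0
Step 7: declare c=(read b)=73 at depth 0
Step 8: declare f=(read c)=73 at depth 0
Step 9: declare e=(read c)=73 at depth 0
Step 10: declare f=(read e)=73 at depth 0
Step 11: declare d=66 at depth 0
Step 12: enter scope (depth=1)
Step 13: declare b=48 at depth 1
Visible at query point: b=48 c=73 d=66 e=73 f=73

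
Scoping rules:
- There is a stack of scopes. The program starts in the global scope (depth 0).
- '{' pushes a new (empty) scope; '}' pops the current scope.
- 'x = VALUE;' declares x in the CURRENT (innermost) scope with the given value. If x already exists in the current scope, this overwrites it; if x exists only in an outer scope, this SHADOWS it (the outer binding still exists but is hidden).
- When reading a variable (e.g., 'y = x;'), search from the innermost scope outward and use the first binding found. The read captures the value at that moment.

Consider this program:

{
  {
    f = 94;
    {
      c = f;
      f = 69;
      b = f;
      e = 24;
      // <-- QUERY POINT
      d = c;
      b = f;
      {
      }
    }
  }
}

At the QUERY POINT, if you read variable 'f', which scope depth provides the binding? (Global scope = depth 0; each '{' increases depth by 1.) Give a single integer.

Answer: 3

Derivation:
Step 1: enter scope (depth=1)
Step 2: enter scope (depth=2)
Step 3: declare f=94 at depth 2
Step 4: enter scope (depth=3)
Step 5: declare c=(read f)=94 at depth 3
Step 6: declare f=69 at depth 3
Step 7: declare b=(read f)=69 at depth 3
Step 8: declare e=24 at depth 3
Visible at query point: b=69 c=94 e=24 f=69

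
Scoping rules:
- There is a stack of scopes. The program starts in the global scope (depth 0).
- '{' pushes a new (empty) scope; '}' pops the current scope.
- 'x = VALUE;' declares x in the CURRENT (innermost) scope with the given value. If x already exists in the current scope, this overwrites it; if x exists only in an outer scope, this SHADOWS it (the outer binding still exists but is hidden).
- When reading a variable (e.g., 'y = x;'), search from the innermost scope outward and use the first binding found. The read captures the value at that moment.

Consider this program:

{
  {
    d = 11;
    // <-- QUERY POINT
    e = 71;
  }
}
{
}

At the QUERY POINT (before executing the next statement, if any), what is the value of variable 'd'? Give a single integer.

Step 1: enter scope (depth=1)
Step 2: enter scope (depth=2)
Step 3: declare d=11 at depth 2
Visible at query point: d=11

Answer: 11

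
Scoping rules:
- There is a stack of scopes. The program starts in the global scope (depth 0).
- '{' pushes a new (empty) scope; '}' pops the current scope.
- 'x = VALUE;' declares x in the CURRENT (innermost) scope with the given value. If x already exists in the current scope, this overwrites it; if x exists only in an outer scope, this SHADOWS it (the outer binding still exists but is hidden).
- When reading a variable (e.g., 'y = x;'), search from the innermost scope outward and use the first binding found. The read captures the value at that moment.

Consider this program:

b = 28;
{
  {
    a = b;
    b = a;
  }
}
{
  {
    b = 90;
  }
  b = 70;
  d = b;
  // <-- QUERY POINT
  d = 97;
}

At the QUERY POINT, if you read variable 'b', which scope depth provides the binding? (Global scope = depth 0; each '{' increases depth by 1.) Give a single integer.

Step 1: declare b=28 at depth 0
Step 2: enter scope (depth=1)
Step 3: enter scope (depth=2)
Step 4: declare a=(read b)=28 at depth 2
Step 5: declare b=(read a)=28 at depth 2
Step 6: exit scope (depth=1)
Step 7: exit scope (depth=0)
Step 8: enter scope (depth=1)
Step 9: enter scope (depth=2)
Step 10: declare b=90 at depth 2
Step 11: exit scope (depth=1)
Step 12: declare b=70 at depth 1
Step 13: declare d=(read b)=70 at depth 1
Visible at query point: b=70 d=70

Answer: 1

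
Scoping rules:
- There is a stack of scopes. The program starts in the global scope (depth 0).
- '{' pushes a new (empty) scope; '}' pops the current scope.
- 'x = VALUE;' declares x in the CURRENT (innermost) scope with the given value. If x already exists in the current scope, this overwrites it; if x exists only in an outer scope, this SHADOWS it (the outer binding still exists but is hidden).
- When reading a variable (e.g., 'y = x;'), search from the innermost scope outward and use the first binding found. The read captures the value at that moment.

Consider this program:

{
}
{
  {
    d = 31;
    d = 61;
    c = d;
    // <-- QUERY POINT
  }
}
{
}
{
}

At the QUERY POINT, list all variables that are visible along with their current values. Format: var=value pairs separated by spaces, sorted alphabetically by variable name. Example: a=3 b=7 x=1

Answer: c=61 d=61

Derivation:
Step 1: enter scope (depth=1)
Step 2: exit scope (depth=0)
Step 3: enter scope (depth=1)
Step 4: enter scope (depth=2)
Step 5: declare d=31 at depth 2
Step 6: declare d=61 at depth 2
Step 7: declare c=(read d)=61 at depth 2
Visible at query point: c=61 d=61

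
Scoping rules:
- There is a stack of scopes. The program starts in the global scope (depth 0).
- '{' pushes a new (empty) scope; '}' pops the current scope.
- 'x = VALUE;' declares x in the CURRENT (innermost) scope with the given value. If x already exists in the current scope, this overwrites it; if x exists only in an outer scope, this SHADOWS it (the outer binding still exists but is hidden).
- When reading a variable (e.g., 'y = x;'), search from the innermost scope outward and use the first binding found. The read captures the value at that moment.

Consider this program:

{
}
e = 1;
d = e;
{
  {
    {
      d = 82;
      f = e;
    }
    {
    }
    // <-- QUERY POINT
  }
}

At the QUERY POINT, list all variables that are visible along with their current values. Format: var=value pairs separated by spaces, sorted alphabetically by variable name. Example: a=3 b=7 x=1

Answer: d=1 e=1

Derivation:
Step 1: enter scope (depth=1)
Step 2: exit scope (depth=0)
Step 3: declare e=1 at depth 0
Step 4: declare d=(read e)=1 at depth 0
Step 5: enter scope (depth=1)
Step 6: enter scope (depth=2)
Step 7: enter scope (depth=3)
Step 8: declare d=82 at depth 3
Step 9: declare f=(read e)=1 at depth 3
Step 10: exit scope (depth=2)
Step 11: enter scope (depth=3)
Step 12: exit scope (depth=2)
Visible at query point: d=1 e=1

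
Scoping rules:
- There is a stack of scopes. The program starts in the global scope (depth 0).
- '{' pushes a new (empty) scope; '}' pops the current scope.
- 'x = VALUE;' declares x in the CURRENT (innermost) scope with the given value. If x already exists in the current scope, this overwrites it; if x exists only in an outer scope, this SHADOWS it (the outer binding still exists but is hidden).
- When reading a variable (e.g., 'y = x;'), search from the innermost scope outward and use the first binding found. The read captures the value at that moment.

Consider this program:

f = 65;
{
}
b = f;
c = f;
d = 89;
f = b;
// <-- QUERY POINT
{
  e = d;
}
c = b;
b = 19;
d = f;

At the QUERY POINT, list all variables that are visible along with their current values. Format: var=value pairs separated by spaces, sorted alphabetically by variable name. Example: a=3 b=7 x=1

Step 1: declare f=65 at depth 0
Step 2: enter scope (depth=1)
Step 3: exit scope (depth=0)
Step 4: declare b=(read f)=65 at depth 0
Step 5: declare c=(read f)=65 at depth 0
Step 6: declare d=89 at depth 0
Step 7: declare f=(read b)=65 at depth 0
Visible at query point: b=65 c=65 d=89 f=65

Answer: b=65 c=65 d=89 f=65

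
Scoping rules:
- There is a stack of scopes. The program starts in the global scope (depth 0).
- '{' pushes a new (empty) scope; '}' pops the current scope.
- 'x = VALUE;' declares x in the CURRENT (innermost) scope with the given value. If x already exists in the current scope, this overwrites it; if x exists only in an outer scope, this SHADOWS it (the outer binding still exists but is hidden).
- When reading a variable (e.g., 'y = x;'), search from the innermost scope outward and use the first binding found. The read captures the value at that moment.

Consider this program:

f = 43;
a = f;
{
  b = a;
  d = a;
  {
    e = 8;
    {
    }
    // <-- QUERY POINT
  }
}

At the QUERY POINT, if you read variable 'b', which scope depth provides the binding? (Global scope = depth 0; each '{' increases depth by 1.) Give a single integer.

Step 1: declare f=43 at depth 0
Step 2: declare a=(read f)=43 at depth 0
Step 3: enter scope (depth=1)
Step 4: declare b=(read a)=43 at depth 1
Step 5: declare d=(read a)=43 at depth 1
Step 6: enter scope (depth=2)
Step 7: declare e=8 at depth 2
Step 8: enter scope (depth=3)
Step 9: exit scope (depth=2)
Visible at query point: a=43 b=43 d=43 e=8 f=43

Answer: 1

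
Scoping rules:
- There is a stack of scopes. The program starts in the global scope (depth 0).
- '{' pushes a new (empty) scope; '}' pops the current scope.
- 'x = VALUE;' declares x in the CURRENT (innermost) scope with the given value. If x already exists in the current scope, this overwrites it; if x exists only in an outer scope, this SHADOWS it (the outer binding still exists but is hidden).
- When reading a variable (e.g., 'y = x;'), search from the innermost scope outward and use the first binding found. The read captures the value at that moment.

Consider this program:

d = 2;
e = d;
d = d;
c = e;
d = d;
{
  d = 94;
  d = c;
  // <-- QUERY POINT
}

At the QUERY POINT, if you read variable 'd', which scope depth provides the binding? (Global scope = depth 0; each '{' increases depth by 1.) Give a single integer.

Step 1: declare d=2 at depth 0
Step 2: declare e=(read d)=2 at depth 0
Step 3: declare d=(read d)=2 at depth 0
Step 4: declare c=(read e)=2 at depth 0
Step 5: declare d=(read d)=2 at depth 0
Step 6: enter scope (depth=1)
Step 7: declare d=94 at depth 1
Step 8: declare d=(read c)=2 at depth 1
Visible at query point: c=2 d=2 e=2

Answer: 1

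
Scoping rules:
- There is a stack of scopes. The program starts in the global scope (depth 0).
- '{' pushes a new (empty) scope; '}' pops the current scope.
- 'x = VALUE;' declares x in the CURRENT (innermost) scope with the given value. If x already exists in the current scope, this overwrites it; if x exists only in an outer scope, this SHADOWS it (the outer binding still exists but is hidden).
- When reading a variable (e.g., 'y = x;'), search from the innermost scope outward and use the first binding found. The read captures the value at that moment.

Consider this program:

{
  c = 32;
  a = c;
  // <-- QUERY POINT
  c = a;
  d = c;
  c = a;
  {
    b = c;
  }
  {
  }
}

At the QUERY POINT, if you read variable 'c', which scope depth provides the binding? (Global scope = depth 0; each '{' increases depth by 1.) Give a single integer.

Answer: 1

Derivation:
Step 1: enter scope (depth=1)
Step 2: declare c=32 at depth 1
Step 3: declare a=(read c)=32 at depth 1
Visible at query point: a=32 c=32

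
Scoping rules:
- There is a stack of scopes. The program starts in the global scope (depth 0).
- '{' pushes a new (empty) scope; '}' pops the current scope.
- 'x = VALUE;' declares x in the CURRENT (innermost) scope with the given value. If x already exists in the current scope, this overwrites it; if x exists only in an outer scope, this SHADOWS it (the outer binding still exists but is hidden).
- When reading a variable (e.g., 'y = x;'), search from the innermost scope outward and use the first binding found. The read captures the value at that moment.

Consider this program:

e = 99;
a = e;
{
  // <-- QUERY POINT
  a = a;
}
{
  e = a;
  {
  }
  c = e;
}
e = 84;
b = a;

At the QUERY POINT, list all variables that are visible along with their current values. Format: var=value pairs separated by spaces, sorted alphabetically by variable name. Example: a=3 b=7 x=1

Answer: a=99 e=99

Derivation:
Step 1: declare e=99 at depth 0
Step 2: declare a=(read e)=99 at depth 0
Step 3: enter scope (depth=1)
Visible at query point: a=99 e=99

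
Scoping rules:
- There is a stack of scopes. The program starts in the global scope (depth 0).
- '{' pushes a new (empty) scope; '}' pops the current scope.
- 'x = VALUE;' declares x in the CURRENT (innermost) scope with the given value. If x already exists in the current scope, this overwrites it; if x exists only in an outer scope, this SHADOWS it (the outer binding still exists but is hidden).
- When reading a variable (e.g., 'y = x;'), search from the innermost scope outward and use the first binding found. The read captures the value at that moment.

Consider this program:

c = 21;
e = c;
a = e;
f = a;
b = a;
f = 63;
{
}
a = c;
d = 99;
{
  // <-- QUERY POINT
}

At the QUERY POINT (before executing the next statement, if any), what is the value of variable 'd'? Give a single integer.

Step 1: declare c=21 at depth 0
Step 2: declare e=(read c)=21 at depth 0
Step 3: declare a=(read e)=21 at depth 0
Step 4: declare f=(read a)=21 at depth 0
Step 5: declare b=(read a)=21 at depth 0
Step 6: declare f=63 at depth 0
Step 7: enter scope (depth=1)
Step 8: exit scope (depth=0)
Step 9: declare a=(read c)=21 at depth 0
Step 10: declare d=99 at depth 0
Step 11: enter scope (depth=1)
Visible at query point: a=21 b=21 c=21 d=99 e=21 f=63

Answer: 99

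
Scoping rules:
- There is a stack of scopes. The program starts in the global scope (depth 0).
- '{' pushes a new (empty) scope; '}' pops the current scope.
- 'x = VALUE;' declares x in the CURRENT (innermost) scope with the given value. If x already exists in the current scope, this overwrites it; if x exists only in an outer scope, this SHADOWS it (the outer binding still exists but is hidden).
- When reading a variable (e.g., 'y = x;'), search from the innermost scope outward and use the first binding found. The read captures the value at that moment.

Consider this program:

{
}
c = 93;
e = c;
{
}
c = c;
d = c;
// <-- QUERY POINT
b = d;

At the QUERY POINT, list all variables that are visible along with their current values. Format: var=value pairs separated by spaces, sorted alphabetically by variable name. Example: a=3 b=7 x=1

Step 1: enter scope (depth=1)
Step 2: exit scope (depth=0)
Step 3: declare c=93 at depth 0
Step 4: declare e=(read c)=93 at depth 0
Step 5: enter scope (depth=1)
Step 6: exit scope (depth=0)
Step 7: declare c=(read c)=93 at depth 0
Step 8: declare d=(read c)=93 at depth 0
Visible at query point: c=93 d=93 e=93

Answer: c=93 d=93 e=93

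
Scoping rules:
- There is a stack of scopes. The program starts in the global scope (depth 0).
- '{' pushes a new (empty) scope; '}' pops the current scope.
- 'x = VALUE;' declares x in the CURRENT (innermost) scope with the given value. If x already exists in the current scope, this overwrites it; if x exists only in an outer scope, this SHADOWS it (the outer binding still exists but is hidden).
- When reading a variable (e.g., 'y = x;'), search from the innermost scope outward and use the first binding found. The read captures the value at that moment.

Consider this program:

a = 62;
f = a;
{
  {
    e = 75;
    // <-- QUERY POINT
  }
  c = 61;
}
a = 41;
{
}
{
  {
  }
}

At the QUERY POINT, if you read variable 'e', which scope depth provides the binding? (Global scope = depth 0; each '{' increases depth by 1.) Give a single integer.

Step 1: declare a=62 at depth 0
Step 2: declare f=(read a)=62 at depth 0
Step 3: enter scope (depth=1)
Step 4: enter scope (depth=2)
Step 5: declare e=75 at depth 2
Visible at query point: a=62 e=75 f=62

Answer: 2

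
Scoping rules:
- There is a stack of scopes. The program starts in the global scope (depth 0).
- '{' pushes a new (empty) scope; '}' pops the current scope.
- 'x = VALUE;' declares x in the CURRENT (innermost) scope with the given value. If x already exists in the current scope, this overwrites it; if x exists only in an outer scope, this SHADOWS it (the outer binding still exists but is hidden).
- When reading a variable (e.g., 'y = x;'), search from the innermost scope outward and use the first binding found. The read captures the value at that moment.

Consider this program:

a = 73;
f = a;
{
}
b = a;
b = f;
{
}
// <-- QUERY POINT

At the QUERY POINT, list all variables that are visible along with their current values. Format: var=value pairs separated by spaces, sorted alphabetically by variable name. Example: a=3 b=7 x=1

Answer: a=73 b=73 f=73

Derivation:
Step 1: declare a=73 at depth 0
Step 2: declare f=(read a)=73 at depth 0
Step 3: enter scope (depth=1)
Step 4: exit scope (depth=0)
Step 5: declare b=(read a)=73 at depth 0
Step 6: declare b=(read f)=73 at depth 0
Step 7: enter scope (depth=1)
Step 8: exit scope (depth=0)
Visible at query point: a=73 b=73 f=73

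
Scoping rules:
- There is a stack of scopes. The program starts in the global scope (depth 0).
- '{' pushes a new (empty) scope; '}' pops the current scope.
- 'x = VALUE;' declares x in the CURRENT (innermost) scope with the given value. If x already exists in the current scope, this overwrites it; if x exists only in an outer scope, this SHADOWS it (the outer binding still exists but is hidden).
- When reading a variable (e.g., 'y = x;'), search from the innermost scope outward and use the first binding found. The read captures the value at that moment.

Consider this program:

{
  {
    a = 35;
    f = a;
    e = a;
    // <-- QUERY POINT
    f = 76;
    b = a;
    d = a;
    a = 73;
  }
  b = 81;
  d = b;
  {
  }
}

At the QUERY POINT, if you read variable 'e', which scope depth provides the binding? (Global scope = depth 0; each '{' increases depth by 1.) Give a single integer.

Step 1: enter scope (depth=1)
Step 2: enter scope (depth=2)
Step 3: declare a=35 at depth 2
Step 4: declare f=(read a)=35 at depth 2
Step 5: declare e=(read a)=35 at depth 2
Visible at query point: a=35 e=35 f=35

Answer: 2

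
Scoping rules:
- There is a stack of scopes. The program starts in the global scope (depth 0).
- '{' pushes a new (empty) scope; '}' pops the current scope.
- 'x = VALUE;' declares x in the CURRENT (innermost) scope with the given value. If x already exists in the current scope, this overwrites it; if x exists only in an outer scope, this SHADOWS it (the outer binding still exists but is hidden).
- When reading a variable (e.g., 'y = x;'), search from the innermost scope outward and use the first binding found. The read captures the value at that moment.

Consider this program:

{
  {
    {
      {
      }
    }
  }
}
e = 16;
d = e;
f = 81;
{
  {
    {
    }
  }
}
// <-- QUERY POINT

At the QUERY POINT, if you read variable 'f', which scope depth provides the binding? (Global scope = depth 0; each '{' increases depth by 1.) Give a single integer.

Answer: 0

Derivation:
Step 1: enter scope (depth=1)
Step 2: enter scope (depth=2)
Step 3: enter scope (depth=3)
Step 4: enter scope (depth=4)
Step 5: exit scope (depth=3)
Step 6: exit scope (depth=2)
Step 7: exit scope (depth=1)
Step 8: exit scope (depth=0)
Step 9: declare e=16 at depth 0
Step 10: declare d=(read e)=16 at depth 0
Step 11: declare f=81 at depth 0
Step 12: enter scope (depth=1)
Step 13: enter scope (depth=2)
Step 14: enter scope (depth=3)
Step 15: exit scope (depth=2)
Step 16: exit scope (depth=1)
Step 17: exit scope (depth=0)
Visible at query point: d=16 e=16 f=81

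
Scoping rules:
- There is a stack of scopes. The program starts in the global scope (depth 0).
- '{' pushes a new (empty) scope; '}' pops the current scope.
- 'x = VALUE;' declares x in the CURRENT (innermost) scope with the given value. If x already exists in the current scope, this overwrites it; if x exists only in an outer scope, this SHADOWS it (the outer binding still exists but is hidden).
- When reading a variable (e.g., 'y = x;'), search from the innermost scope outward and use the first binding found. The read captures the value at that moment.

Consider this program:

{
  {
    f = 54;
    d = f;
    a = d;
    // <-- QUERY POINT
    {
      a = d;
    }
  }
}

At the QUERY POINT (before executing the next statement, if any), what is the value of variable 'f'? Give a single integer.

Answer: 54

Derivation:
Step 1: enter scope (depth=1)
Step 2: enter scope (depth=2)
Step 3: declare f=54 at depth 2
Step 4: declare d=(read f)=54 at depth 2
Step 5: declare a=(read d)=54 at depth 2
Visible at query point: a=54 d=54 f=54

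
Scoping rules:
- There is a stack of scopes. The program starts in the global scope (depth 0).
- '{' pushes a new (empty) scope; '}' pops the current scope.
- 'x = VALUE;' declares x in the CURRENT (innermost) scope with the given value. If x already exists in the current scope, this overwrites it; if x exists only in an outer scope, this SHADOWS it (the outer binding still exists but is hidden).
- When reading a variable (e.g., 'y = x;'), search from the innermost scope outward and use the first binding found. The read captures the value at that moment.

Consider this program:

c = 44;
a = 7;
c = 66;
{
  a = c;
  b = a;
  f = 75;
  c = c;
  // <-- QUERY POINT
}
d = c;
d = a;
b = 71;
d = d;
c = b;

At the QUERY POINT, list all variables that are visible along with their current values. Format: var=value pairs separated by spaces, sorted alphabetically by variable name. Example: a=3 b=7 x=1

Answer: a=66 b=66 c=66 f=75

Derivation:
Step 1: declare c=44 at depth 0
Step 2: declare a=7 at depth 0
Step 3: declare c=66 at depth 0
Step 4: enter scope (depth=1)
Step 5: declare a=(read c)=66 at depth 1
Step 6: declare b=(read a)=66 at depth 1
Step 7: declare f=75 at depth 1
Step 8: declare c=(read c)=66 at depth 1
Visible at query point: a=66 b=66 c=66 f=75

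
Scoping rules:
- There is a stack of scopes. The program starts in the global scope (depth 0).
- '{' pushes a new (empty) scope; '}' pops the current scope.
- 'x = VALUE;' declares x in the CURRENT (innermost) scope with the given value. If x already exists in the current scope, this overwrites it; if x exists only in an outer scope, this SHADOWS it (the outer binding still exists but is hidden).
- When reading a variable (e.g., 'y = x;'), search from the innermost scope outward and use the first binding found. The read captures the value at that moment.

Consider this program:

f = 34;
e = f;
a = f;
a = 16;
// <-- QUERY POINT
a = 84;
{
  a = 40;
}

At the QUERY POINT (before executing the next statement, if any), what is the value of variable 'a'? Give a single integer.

Step 1: declare f=34 at depth 0
Step 2: declare e=(read f)=34 at depth 0
Step 3: declare a=(read f)=34 at depth 0
Step 4: declare a=16 at depth 0
Visible at query point: a=16 e=34 f=34

Answer: 16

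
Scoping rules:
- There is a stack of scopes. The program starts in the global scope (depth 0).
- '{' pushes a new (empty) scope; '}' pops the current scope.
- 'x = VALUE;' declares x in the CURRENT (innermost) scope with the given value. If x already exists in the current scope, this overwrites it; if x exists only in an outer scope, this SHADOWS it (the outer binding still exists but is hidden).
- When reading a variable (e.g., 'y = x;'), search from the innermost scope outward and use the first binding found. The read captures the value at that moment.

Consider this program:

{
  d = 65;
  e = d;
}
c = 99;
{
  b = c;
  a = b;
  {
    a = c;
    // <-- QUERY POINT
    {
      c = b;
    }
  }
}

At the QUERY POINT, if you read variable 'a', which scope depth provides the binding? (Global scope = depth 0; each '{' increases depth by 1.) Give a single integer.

Answer: 2

Derivation:
Step 1: enter scope (depth=1)
Step 2: declare d=65 at depth 1
Step 3: declare e=(read d)=65 at depth 1
Step 4: exit scope (depth=0)
Step 5: declare c=99 at depth 0
Step 6: enter scope (depth=1)
Step 7: declare b=(read c)=99 at depth 1
Step 8: declare a=(read b)=99 at depth 1
Step 9: enter scope (depth=2)
Step 10: declare a=(read c)=99 at depth 2
Visible at query point: a=99 b=99 c=99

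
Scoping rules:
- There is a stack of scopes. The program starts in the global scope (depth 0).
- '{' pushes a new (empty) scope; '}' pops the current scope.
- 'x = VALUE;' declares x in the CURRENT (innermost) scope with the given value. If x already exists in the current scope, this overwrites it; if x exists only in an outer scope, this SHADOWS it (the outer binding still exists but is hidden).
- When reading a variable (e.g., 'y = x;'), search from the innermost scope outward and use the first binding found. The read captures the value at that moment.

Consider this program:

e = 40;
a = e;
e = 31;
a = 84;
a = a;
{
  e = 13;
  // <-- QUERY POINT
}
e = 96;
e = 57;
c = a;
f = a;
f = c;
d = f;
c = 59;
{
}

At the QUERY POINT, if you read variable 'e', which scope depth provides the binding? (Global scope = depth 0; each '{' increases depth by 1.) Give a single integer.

Step 1: declare e=40 at depth 0
Step 2: declare a=(read e)=40 at depth 0
Step 3: declare e=31 at depth 0
Step 4: declare a=84 at depth 0
Step 5: declare a=(read a)=84 at depth 0
Step 6: enter scope (depth=1)
Step 7: declare e=13 at depth 1
Visible at query point: a=84 e=13

Answer: 1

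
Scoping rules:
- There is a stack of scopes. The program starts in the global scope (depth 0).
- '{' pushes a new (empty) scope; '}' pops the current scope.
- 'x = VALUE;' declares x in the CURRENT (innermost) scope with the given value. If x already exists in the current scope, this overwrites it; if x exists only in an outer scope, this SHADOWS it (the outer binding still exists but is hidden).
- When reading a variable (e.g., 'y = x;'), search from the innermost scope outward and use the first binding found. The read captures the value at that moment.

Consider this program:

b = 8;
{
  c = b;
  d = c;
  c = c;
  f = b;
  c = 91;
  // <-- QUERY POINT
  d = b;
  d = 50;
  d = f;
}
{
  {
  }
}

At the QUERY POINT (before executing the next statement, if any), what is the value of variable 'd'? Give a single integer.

Answer: 8

Derivation:
Step 1: declare b=8 at depth 0
Step 2: enter scope (depth=1)
Step 3: declare c=(read b)=8 at depth 1
Step 4: declare d=(read c)=8 at depth 1
Step 5: declare c=(read c)=8 at depth 1
Step 6: declare f=(read b)=8 at depth 1
Step 7: declare c=91 at depth 1
Visible at query point: b=8 c=91 d=8 f=8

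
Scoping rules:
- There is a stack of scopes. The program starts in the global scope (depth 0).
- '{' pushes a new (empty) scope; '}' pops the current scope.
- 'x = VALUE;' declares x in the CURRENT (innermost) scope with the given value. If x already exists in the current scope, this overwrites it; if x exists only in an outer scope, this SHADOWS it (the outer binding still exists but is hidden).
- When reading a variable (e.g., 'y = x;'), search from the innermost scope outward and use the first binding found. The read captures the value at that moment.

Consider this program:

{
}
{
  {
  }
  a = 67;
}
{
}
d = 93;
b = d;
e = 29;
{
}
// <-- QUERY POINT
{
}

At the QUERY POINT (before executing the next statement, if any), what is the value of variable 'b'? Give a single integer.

Step 1: enter scope (depth=1)
Step 2: exit scope (depth=0)
Step 3: enter scope (depth=1)
Step 4: enter scope (depth=2)
Step 5: exit scope (depth=1)
Step 6: declare a=67 at depth 1
Step 7: exit scope (depth=0)
Step 8: enter scope (depth=1)
Step 9: exit scope (depth=0)
Step 10: declare d=93 at depth 0
Step 11: declare b=(read d)=93 at depth 0
Step 12: declare e=29 at depth 0
Step 13: enter scope (depth=1)
Step 14: exit scope (depth=0)
Visible at query point: b=93 d=93 e=29

Answer: 93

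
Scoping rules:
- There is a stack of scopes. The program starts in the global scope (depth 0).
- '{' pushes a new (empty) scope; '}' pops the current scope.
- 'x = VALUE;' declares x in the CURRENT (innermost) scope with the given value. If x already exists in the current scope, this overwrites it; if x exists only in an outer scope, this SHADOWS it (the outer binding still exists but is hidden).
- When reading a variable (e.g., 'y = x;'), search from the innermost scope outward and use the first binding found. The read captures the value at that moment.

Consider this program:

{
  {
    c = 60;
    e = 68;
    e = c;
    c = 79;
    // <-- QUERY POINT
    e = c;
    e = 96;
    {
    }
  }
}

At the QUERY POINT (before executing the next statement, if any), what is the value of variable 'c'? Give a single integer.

Step 1: enter scope (depth=1)
Step 2: enter scope (depth=2)
Step 3: declare c=60 at depth 2
Step 4: declare e=68 at depth 2
Step 5: declare e=(read c)=60 at depth 2
Step 6: declare c=79 at depth 2
Visible at query point: c=79 e=60

Answer: 79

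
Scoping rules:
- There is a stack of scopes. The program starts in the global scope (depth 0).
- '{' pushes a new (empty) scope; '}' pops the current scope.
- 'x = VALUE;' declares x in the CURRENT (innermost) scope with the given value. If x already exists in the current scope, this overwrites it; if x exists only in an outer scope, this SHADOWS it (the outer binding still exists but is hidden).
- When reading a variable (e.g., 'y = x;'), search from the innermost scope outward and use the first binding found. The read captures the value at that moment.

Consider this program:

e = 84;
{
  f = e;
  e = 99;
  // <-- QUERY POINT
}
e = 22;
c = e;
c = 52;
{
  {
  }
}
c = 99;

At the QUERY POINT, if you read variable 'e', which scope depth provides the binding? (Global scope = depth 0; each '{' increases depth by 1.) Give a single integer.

Step 1: declare e=84 at depth 0
Step 2: enter scope (depth=1)
Step 3: declare f=(read e)=84 at depth 1
Step 4: declare e=99 at depth 1
Visible at query point: e=99 f=84

Answer: 1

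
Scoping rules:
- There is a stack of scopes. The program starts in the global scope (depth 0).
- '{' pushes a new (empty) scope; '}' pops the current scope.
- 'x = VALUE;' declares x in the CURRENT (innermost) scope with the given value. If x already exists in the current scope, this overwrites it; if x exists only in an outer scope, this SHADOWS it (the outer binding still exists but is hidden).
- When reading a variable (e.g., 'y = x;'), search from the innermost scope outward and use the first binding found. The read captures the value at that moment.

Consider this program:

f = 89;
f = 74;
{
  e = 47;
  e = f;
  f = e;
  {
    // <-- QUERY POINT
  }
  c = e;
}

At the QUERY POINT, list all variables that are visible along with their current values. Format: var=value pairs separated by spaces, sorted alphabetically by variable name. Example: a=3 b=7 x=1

Answer: e=74 f=74

Derivation:
Step 1: declare f=89 at depth 0
Step 2: declare f=74 at depth 0
Step 3: enter scope (depth=1)
Step 4: declare e=47 at depth 1
Step 5: declare e=(read f)=74 at depth 1
Step 6: declare f=(read e)=74 at depth 1
Step 7: enter scope (depth=2)
Visible at query point: e=74 f=74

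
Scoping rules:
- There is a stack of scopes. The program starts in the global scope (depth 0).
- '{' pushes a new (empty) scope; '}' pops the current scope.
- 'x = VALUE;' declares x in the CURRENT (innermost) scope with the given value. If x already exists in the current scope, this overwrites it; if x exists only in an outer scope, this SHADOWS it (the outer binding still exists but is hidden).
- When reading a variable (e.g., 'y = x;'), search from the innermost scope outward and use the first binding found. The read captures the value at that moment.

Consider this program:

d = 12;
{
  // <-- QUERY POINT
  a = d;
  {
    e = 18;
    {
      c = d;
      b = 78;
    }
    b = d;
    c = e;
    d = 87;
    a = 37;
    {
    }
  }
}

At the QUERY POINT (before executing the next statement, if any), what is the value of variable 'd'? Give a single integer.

Answer: 12

Derivation:
Step 1: declare d=12 at depth 0
Step 2: enter scope (depth=1)
Visible at query point: d=12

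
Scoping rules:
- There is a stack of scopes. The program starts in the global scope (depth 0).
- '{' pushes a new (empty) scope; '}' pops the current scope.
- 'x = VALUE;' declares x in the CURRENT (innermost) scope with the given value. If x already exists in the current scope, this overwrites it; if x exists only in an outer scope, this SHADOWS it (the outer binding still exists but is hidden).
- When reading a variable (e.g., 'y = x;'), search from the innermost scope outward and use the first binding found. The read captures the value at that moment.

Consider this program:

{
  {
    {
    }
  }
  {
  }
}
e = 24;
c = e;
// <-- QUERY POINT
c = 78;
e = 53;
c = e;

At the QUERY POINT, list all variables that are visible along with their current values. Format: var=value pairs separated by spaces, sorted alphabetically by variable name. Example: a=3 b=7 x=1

Answer: c=24 e=24

Derivation:
Step 1: enter scope (depth=1)
Step 2: enter scope (depth=2)
Step 3: enter scope (depth=3)
Step 4: exit scope (depth=2)
Step 5: exit scope (depth=1)
Step 6: enter scope (depth=2)
Step 7: exit scope (depth=1)
Step 8: exit scope (depth=0)
Step 9: declare e=24 at depth 0
Step 10: declare c=(read e)=24 at depth 0
Visible at query point: c=24 e=24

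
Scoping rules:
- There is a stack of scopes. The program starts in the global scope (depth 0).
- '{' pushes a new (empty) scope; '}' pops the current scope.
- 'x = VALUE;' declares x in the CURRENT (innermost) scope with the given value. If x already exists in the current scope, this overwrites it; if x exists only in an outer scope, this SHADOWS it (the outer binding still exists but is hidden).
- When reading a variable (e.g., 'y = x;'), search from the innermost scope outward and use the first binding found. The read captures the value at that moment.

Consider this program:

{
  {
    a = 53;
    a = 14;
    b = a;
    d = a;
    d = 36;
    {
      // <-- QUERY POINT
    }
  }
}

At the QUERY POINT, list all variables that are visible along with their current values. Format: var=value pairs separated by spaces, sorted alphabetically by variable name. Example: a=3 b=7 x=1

Step 1: enter scope (depth=1)
Step 2: enter scope (depth=2)
Step 3: declare a=53 at depth 2
Step 4: declare a=14 at depth 2
Step 5: declare b=(read a)=14 at depth 2
Step 6: declare d=(read a)=14 at depth 2
Step 7: declare d=36 at depth 2
Step 8: enter scope (depth=3)
Visible at query point: a=14 b=14 d=36

Answer: a=14 b=14 d=36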